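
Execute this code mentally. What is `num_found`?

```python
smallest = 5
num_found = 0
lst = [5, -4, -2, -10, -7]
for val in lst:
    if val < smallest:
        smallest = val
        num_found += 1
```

Let's trace through this code step by step.

Initialize: smallest = 5
Initialize: num_found = 0
Initialize: lst = [5, -4, -2, -10, -7]
Entering loop: for val in lst:

After execution: num_found = 2
2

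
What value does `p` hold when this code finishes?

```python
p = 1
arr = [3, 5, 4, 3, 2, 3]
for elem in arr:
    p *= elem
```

Let's trace through this code step by step.

Initialize: p = 1
Initialize: arr = [3, 5, 4, 3, 2, 3]
Entering loop: for elem in arr:

After execution: p = 1080
1080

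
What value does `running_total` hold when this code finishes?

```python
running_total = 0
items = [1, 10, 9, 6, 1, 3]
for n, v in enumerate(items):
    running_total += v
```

Let's trace through this code step by step.

Initialize: running_total = 0
Initialize: items = [1, 10, 9, 6, 1, 3]
Entering loop: for n, v in enumerate(items):

After execution: running_total = 30
30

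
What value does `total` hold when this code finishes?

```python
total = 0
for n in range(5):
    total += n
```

Let's trace through this code step by step.

Initialize: total = 0
Entering loop: for n in range(5):

After execution: total = 10
10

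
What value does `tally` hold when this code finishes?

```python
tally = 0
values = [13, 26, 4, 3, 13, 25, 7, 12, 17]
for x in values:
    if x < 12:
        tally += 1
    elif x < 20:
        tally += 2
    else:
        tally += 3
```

Let's trace through this code step by step.

Initialize: tally = 0
Initialize: values = [13, 26, 4, 3, 13, 25, 7, 12, 17]
Entering loop: for x in values:

After execution: tally = 17
17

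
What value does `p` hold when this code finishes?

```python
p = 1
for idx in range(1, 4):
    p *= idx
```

Let's trace through this code step by step.

Initialize: p = 1
Entering loop: for idx in range(1, 4):

After execution: p = 6
6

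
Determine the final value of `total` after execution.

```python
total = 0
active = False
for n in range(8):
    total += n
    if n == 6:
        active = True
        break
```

Let's trace through this code step by step.

Initialize: total = 0
Initialize: active = False
Entering loop: for n in range(8):

After execution: total = 21
21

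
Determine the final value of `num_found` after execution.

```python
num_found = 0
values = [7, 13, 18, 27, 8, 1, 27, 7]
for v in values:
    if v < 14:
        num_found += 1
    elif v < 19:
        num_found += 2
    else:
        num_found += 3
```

Let's trace through this code step by step.

Initialize: num_found = 0
Initialize: values = [7, 13, 18, 27, 8, 1, 27, 7]
Entering loop: for v in values:

After execution: num_found = 13
13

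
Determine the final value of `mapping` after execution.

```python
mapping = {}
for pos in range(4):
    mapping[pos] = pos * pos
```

Let's trace through this code step by step.

Initialize: mapping = {}
Entering loop: for pos in range(4):

After execution: mapping = {0: 0, 1: 1, 2: 4, 3: 9}
{0: 0, 1: 1, 2: 4, 3: 9}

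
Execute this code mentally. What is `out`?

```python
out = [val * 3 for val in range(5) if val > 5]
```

Let's trace through this code step by step.

Initialize: out = [val * 3 for val in range(5) if val > 5]

After execution: out = []
[]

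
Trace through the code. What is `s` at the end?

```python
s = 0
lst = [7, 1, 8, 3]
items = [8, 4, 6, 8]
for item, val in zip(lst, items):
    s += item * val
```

Let's trace through this code step by step.

Initialize: s = 0
Initialize: lst = [7, 1, 8, 3]
Initialize: items = [8, 4, 6, 8]
Entering loop: for item, val in zip(lst, items):

After execution: s = 132
132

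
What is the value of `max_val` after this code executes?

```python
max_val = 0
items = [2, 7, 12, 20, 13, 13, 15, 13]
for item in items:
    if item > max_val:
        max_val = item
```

Let's trace through this code step by step.

Initialize: max_val = 0
Initialize: items = [2, 7, 12, 20, 13, 13, 15, 13]
Entering loop: for item in items:

After execution: max_val = 20
20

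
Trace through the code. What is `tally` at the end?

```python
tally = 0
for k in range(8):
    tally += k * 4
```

Let's trace through this code step by step.

Initialize: tally = 0
Entering loop: for k in range(8):

After execution: tally = 112
112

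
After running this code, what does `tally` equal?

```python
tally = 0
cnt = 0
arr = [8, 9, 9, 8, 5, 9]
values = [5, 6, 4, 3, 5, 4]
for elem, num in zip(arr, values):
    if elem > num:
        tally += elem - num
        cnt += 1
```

Let's trace through this code step by step.

Initialize: tally = 0
Initialize: cnt = 0
Initialize: arr = [8, 9, 9, 8, 5, 9]
Initialize: values = [5, 6, 4, 3, 5, 4]
Entering loop: for elem, num in zip(arr, values):

After execution: tally = 21
21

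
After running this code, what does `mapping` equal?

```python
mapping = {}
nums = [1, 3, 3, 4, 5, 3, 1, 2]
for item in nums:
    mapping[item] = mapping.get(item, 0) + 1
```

Let's trace through this code step by step.

Initialize: mapping = {}
Initialize: nums = [1, 3, 3, 4, 5, 3, 1, 2]
Entering loop: for item in nums:

After execution: mapping = {1: 2, 3: 3, 4: 1, 5: 1, 2: 1}
{1: 2, 3: 3, 4: 1, 5: 1, 2: 1}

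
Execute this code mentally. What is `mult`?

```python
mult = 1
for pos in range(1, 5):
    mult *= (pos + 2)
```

Let's trace through this code step by step.

Initialize: mult = 1
Entering loop: for pos in range(1, 5):

After execution: mult = 360
360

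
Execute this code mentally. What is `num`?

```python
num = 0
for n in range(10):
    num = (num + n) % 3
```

Let's trace through this code step by step.

Initialize: num = 0
Entering loop: for n in range(10):

After execution: num = 0
0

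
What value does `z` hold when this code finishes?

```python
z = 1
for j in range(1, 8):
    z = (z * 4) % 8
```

Let's trace through this code step by step.

Initialize: z = 1
Entering loop: for j in range(1, 8):

After execution: z = 0
0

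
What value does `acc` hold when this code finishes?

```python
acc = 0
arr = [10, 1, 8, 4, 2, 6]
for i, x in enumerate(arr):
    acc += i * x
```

Let's trace through this code step by step.

Initialize: acc = 0
Initialize: arr = [10, 1, 8, 4, 2, 6]
Entering loop: for i, x in enumerate(arr):

After execution: acc = 67
67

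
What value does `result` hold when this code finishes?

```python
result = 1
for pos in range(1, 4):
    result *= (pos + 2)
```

Let's trace through this code step by step.

Initialize: result = 1
Entering loop: for pos in range(1, 4):

After execution: result = 60
60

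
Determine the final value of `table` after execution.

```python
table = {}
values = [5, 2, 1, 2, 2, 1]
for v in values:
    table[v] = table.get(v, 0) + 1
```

Let's trace through this code step by step.

Initialize: table = {}
Initialize: values = [5, 2, 1, 2, 2, 1]
Entering loop: for v in values:

After execution: table = {5: 1, 2: 3, 1: 2}
{5: 1, 2: 3, 1: 2}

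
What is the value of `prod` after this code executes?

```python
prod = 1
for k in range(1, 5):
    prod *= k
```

Let's trace through this code step by step.

Initialize: prod = 1
Entering loop: for k in range(1, 5):

After execution: prod = 24
24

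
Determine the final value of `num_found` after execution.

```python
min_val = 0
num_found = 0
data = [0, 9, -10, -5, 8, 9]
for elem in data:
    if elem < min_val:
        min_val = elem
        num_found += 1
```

Let's trace through this code step by step.

Initialize: min_val = 0
Initialize: num_found = 0
Initialize: data = [0, 9, -10, -5, 8, 9]
Entering loop: for elem in data:

After execution: num_found = 1
1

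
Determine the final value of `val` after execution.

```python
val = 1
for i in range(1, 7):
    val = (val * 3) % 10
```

Let's trace through this code step by step.

Initialize: val = 1
Entering loop: for i in range(1, 7):

After execution: val = 9
9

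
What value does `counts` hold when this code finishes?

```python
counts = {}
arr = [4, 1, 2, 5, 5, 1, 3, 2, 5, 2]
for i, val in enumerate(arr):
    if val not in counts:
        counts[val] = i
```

Let's trace through this code step by step.

Initialize: counts = {}
Initialize: arr = [4, 1, 2, 5, 5, 1, 3, 2, 5, 2]
Entering loop: for i, val in enumerate(arr):

After execution: counts = {4: 0, 1: 1, 2: 2, 5: 3, 3: 6}
{4: 0, 1: 1, 2: 2, 5: 3, 3: 6}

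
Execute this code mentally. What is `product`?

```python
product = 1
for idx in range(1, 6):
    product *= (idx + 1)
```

Let's trace through this code step by step.

Initialize: product = 1
Entering loop: for idx in range(1, 6):

After execution: product = 720
720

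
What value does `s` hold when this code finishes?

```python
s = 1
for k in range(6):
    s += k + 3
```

Let's trace through this code step by step.

Initialize: s = 1
Entering loop: for k in range(6):

After execution: s = 34
34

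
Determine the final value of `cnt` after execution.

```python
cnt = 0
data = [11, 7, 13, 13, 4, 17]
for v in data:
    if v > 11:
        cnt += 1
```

Let's trace through this code step by step.

Initialize: cnt = 0
Initialize: data = [11, 7, 13, 13, 4, 17]
Entering loop: for v in data:

After execution: cnt = 3
3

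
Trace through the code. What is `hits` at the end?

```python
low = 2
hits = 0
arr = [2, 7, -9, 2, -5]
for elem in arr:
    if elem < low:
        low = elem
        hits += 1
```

Let's trace through this code step by step.

Initialize: low = 2
Initialize: hits = 0
Initialize: arr = [2, 7, -9, 2, -5]
Entering loop: for elem in arr:

After execution: hits = 1
1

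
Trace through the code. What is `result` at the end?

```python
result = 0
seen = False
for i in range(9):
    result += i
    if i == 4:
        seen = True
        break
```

Let's trace through this code step by step.

Initialize: result = 0
Initialize: seen = False
Entering loop: for i in range(9):

After execution: result = 10
10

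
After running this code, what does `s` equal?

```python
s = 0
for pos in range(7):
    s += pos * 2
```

Let's trace through this code step by step.

Initialize: s = 0
Entering loop: for pos in range(7):

After execution: s = 42
42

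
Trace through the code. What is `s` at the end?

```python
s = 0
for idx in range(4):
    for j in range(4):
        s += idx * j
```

Let's trace through this code step by step.

Initialize: s = 0
Entering loop: for idx in range(4):

After execution: s = 36
36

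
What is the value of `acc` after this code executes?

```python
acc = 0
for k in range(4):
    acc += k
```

Let's trace through this code step by step.

Initialize: acc = 0
Entering loop: for k in range(4):

After execution: acc = 6
6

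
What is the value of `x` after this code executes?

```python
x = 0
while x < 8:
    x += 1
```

Let's trace through this code step by step.

Initialize: x = 0
Entering loop: while x < 8:

After execution: x = 8
8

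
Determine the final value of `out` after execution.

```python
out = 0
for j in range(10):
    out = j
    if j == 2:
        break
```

Let's trace through this code step by step.

Initialize: out = 0
Entering loop: for j in range(10):

After execution: out = 2
2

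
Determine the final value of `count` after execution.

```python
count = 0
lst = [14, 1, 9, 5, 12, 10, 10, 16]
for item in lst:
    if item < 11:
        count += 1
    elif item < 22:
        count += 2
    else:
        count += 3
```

Let's trace through this code step by step.

Initialize: count = 0
Initialize: lst = [14, 1, 9, 5, 12, 10, 10, 16]
Entering loop: for item in lst:

After execution: count = 11
11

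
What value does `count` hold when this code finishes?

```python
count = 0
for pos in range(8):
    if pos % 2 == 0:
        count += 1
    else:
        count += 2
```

Let's trace through this code step by step.

Initialize: count = 0
Entering loop: for pos in range(8):

After execution: count = 12
12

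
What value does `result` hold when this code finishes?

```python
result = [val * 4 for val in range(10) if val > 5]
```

Let's trace through this code step by step.

Initialize: result = [val * 4 for val in range(10) if val > 5]

After execution: result = [24, 28, 32, 36]
[24, 28, 32, 36]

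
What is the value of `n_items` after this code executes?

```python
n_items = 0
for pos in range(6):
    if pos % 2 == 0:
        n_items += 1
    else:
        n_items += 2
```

Let's trace through this code step by step.

Initialize: n_items = 0
Entering loop: for pos in range(6):

After execution: n_items = 9
9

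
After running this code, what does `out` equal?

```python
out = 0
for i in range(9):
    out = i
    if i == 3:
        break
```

Let's trace through this code step by step.

Initialize: out = 0
Entering loop: for i in range(9):

After execution: out = 3
3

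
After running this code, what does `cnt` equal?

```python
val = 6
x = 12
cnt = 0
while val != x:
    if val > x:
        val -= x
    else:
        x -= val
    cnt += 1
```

Let's trace through this code step by step.

Initialize: val = 6
Initialize: x = 12
Initialize: cnt = 0
Entering loop: while val != x:

After execution: cnt = 1
1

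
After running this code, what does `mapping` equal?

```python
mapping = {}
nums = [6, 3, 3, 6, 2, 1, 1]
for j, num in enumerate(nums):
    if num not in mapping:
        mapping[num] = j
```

Let's trace through this code step by step.

Initialize: mapping = {}
Initialize: nums = [6, 3, 3, 6, 2, 1, 1]
Entering loop: for j, num in enumerate(nums):

After execution: mapping = {6: 0, 3: 1, 2: 4, 1: 5}
{6: 0, 3: 1, 2: 4, 1: 5}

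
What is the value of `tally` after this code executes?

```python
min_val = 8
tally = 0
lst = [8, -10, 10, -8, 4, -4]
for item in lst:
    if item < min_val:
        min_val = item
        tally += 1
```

Let's trace through this code step by step.

Initialize: min_val = 8
Initialize: tally = 0
Initialize: lst = [8, -10, 10, -8, 4, -4]
Entering loop: for item in lst:

After execution: tally = 1
1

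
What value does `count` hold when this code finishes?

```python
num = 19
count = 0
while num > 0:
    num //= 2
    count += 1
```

Let's trace through this code step by step.

Initialize: num = 19
Initialize: count = 0
Entering loop: while num > 0:

After execution: count = 5
5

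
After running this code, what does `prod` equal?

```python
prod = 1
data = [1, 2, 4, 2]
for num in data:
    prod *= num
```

Let's trace through this code step by step.

Initialize: prod = 1
Initialize: data = [1, 2, 4, 2]
Entering loop: for num in data:

After execution: prod = 16
16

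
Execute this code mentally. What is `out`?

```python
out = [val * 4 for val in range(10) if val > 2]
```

Let's trace through this code step by step.

Initialize: out = [val * 4 for val in range(10) if val > 2]

After execution: out = [12, 16, 20, 24, 28, 32, 36]
[12, 16, 20, 24, 28, 32, 36]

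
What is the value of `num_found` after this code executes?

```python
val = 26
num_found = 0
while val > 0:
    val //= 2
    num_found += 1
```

Let's trace through this code step by step.

Initialize: val = 26
Initialize: num_found = 0
Entering loop: while val > 0:

After execution: num_found = 5
5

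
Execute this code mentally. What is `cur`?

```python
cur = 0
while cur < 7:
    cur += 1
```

Let's trace through this code step by step.

Initialize: cur = 0
Entering loop: while cur < 7:

After execution: cur = 7
7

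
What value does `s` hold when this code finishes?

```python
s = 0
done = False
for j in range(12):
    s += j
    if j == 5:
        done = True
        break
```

Let's trace through this code step by step.

Initialize: s = 0
Initialize: done = False
Entering loop: for j in range(12):

After execution: s = 15
15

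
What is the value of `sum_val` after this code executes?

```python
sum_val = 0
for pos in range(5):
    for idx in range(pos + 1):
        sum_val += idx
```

Let's trace through this code step by step.

Initialize: sum_val = 0
Entering loop: for pos in range(5):

After execution: sum_val = 20
20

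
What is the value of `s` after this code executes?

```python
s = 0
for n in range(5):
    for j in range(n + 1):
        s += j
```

Let's trace through this code step by step.

Initialize: s = 0
Entering loop: for n in range(5):

After execution: s = 20
20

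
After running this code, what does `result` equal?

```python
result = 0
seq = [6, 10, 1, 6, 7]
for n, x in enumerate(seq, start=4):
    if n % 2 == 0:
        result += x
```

Let's trace through this code step by step.

Initialize: result = 0
Initialize: seq = [6, 10, 1, 6, 7]
Entering loop: for n, x in enumerate(seq, start=4):

After execution: result = 14
14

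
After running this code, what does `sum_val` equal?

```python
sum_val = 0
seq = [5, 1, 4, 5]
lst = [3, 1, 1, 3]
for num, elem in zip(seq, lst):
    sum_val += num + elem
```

Let's trace through this code step by step.

Initialize: sum_val = 0
Initialize: seq = [5, 1, 4, 5]
Initialize: lst = [3, 1, 1, 3]
Entering loop: for num, elem in zip(seq, lst):

After execution: sum_val = 23
23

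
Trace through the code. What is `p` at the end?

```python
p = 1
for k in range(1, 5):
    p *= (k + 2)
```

Let's trace through this code step by step.

Initialize: p = 1
Entering loop: for k in range(1, 5):

After execution: p = 360
360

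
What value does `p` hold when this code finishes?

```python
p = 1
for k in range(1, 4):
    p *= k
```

Let's trace through this code step by step.

Initialize: p = 1
Entering loop: for k in range(1, 4):

After execution: p = 6
6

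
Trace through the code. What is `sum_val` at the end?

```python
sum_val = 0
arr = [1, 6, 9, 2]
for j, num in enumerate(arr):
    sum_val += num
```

Let's trace through this code step by step.

Initialize: sum_val = 0
Initialize: arr = [1, 6, 9, 2]
Entering loop: for j, num in enumerate(arr):

After execution: sum_val = 18
18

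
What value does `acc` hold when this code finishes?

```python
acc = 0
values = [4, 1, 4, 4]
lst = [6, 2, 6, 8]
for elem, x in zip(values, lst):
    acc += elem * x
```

Let's trace through this code step by step.

Initialize: acc = 0
Initialize: values = [4, 1, 4, 4]
Initialize: lst = [6, 2, 6, 8]
Entering loop: for elem, x in zip(values, lst):

After execution: acc = 82
82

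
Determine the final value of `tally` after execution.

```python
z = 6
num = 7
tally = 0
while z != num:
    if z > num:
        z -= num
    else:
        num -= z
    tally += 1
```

Let's trace through this code step by step.

Initialize: z = 6
Initialize: num = 7
Initialize: tally = 0
Entering loop: while z != num:

After execution: tally = 6
6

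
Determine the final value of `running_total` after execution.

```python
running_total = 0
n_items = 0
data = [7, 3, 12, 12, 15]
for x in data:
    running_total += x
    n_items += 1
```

Let's trace through this code step by step.

Initialize: running_total = 0
Initialize: n_items = 0
Initialize: data = [7, 3, 12, 12, 15]
Entering loop: for x in data:

After execution: running_total = 49
49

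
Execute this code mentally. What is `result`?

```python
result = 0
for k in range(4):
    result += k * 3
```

Let's trace through this code step by step.

Initialize: result = 0
Entering loop: for k in range(4):

After execution: result = 18
18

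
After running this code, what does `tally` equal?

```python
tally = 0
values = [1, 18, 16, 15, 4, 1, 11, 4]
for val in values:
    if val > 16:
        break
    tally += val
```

Let's trace through this code step by step.

Initialize: tally = 0
Initialize: values = [1, 18, 16, 15, 4, 1, 11, 4]
Entering loop: for val in values:

After execution: tally = 1
1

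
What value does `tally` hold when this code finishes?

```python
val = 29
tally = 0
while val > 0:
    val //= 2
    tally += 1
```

Let's trace through this code step by step.

Initialize: val = 29
Initialize: tally = 0
Entering loop: while val > 0:

After execution: tally = 5
5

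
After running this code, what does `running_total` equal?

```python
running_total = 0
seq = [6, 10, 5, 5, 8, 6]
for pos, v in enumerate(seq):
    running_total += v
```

Let's trace through this code step by step.

Initialize: running_total = 0
Initialize: seq = [6, 10, 5, 5, 8, 6]
Entering loop: for pos, v in enumerate(seq):

After execution: running_total = 40
40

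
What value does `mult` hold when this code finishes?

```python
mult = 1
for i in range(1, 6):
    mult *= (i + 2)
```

Let's trace through this code step by step.

Initialize: mult = 1
Entering loop: for i in range(1, 6):

After execution: mult = 2520
2520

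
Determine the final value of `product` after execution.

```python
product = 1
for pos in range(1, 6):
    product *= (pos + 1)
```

Let's trace through this code step by step.

Initialize: product = 1
Entering loop: for pos in range(1, 6):

After execution: product = 720
720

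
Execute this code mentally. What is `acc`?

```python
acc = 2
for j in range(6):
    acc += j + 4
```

Let's trace through this code step by step.

Initialize: acc = 2
Entering loop: for j in range(6):

After execution: acc = 41
41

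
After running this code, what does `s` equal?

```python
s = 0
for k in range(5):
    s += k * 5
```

Let's trace through this code step by step.

Initialize: s = 0
Entering loop: for k in range(5):

After execution: s = 50
50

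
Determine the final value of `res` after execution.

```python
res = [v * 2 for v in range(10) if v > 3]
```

Let's trace through this code step by step.

Initialize: res = [v * 2 for v in range(10) if v > 3]

After execution: res = [8, 10, 12, 14, 16, 18]
[8, 10, 12, 14, 16, 18]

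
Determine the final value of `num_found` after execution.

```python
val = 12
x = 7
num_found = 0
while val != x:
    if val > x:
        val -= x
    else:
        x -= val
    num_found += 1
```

Let's trace through this code step by step.

Initialize: val = 12
Initialize: x = 7
Initialize: num_found = 0
Entering loop: while val != x:

After execution: num_found = 5
5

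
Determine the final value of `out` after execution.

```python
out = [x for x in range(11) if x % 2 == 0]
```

Let's trace through this code step by step.

Initialize: out = [x for x in range(11) if x % 2 == 0]

After execution: out = [0, 2, 4, 6, 8, 10]
[0, 2, 4, 6, 8, 10]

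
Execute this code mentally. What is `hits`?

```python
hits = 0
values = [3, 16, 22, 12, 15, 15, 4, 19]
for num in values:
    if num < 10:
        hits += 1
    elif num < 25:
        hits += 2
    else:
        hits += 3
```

Let's trace through this code step by step.

Initialize: hits = 0
Initialize: values = [3, 16, 22, 12, 15, 15, 4, 19]
Entering loop: for num in values:

After execution: hits = 14
14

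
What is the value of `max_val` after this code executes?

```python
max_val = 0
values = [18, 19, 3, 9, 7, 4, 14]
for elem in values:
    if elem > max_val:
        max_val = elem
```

Let's trace through this code step by step.

Initialize: max_val = 0
Initialize: values = [18, 19, 3, 9, 7, 4, 14]
Entering loop: for elem in values:

After execution: max_val = 19
19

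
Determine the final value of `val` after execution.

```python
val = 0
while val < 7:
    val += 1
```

Let's trace through this code step by step.

Initialize: val = 0
Entering loop: while val < 7:

After execution: val = 7
7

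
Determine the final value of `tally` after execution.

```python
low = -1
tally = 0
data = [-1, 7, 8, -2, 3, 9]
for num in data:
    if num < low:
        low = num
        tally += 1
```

Let's trace through this code step by step.

Initialize: low = -1
Initialize: tally = 0
Initialize: data = [-1, 7, 8, -2, 3, 9]
Entering loop: for num in data:

After execution: tally = 1
1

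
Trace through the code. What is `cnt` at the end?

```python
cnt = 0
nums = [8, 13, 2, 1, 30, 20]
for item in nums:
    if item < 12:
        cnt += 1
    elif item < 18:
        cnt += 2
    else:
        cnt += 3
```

Let's trace through this code step by step.

Initialize: cnt = 0
Initialize: nums = [8, 13, 2, 1, 30, 20]
Entering loop: for item in nums:

After execution: cnt = 11
11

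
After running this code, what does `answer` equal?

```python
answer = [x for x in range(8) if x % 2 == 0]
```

Let's trace through this code step by step.

Initialize: answer = [x for x in range(8) if x % 2 == 0]

After execution: answer = [0, 2, 4, 6]
[0, 2, 4, 6]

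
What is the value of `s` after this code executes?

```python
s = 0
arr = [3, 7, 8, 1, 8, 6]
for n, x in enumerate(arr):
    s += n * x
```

Let's trace through this code step by step.

Initialize: s = 0
Initialize: arr = [3, 7, 8, 1, 8, 6]
Entering loop: for n, x in enumerate(arr):

After execution: s = 88
88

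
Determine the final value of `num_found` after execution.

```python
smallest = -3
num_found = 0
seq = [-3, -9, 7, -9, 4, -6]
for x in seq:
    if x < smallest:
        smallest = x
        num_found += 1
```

Let's trace through this code step by step.

Initialize: smallest = -3
Initialize: num_found = 0
Initialize: seq = [-3, -9, 7, -9, 4, -6]
Entering loop: for x in seq:

After execution: num_found = 1
1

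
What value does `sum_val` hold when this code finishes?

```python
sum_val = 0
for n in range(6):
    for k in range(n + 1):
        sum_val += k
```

Let's trace through this code step by step.

Initialize: sum_val = 0
Entering loop: for n in range(6):

After execution: sum_val = 35
35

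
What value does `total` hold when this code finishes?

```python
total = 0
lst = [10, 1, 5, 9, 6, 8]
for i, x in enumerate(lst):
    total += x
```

Let's trace through this code step by step.

Initialize: total = 0
Initialize: lst = [10, 1, 5, 9, 6, 8]
Entering loop: for i, x in enumerate(lst):

After execution: total = 39
39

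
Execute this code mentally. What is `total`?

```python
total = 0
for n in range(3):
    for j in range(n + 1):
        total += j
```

Let's trace through this code step by step.

Initialize: total = 0
Entering loop: for n in range(3):

After execution: total = 4
4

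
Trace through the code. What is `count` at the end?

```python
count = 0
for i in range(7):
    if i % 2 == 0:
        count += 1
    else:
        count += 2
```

Let's trace through this code step by step.

Initialize: count = 0
Entering loop: for i in range(7):

After execution: count = 10
10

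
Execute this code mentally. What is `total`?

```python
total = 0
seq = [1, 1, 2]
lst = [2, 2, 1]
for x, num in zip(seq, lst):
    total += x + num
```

Let's trace through this code step by step.

Initialize: total = 0
Initialize: seq = [1, 1, 2]
Initialize: lst = [2, 2, 1]
Entering loop: for x, num in zip(seq, lst):

After execution: total = 9
9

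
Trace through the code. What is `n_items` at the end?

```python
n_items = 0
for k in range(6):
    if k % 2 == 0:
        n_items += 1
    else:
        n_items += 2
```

Let's trace through this code step by step.

Initialize: n_items = 0
Entering loop: for k in range(6):

After execution: n_items = 9
9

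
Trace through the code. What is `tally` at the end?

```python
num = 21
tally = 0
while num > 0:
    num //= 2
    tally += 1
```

Let's trace through this code step by step.

Initialize: num = 21
Initialize: tally = 0
Entering loop: while num > 0:

After execution: tally = 5
5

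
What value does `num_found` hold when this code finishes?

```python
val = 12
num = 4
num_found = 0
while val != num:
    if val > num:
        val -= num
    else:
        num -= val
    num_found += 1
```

Let's trace through this code step by step.

Initialize: val = 12
Initialize: num = 4
Initialize: num_found = 0
Entering loop: while val != num:

After execution: num_found = 2
2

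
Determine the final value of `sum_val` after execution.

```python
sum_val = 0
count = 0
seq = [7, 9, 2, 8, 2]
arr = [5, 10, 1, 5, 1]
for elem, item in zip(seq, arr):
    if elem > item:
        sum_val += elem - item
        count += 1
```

Let's trace through this code step by step.

Initialize: sum_val = 0
Initialize: count = 0
Initialize: seq = [7, 9, 2, 8, 2]
Initialize: arr = [5, 10, 1, 5, 1]
Entering loop: for elem, item in zip(seq, arr):

After execution: sum_val = 7
7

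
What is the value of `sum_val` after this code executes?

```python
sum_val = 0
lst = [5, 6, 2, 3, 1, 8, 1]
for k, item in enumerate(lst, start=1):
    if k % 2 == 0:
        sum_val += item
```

Let's trace through this code step by step.

Initialize: sum_val = 0
Initialize: lst = [5, 6, 2, 3, 1, 8, 1]
Entering loop: for k, item in enumerate(lst, start=1):

After execution: sum_val = 17
17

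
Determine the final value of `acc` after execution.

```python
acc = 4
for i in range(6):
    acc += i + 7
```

Let's trace through this code step by step.

Initialize: acc = 4
Entering loop: for i in range(6):

After execution: acc = 61
61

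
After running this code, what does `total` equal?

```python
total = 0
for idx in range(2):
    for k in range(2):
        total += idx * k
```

Let's trace through this code step by step.

Initialize: total = 0
Entering loop: for idx in range(2):

After execution: total = 1
1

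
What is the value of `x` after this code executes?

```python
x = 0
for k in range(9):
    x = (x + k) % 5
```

Let's trace through this code step by step.

Initialize: x = 0
Entering loop: for k in range(9):

After execution: x = 1
1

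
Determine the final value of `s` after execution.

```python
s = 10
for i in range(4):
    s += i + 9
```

Let's trace through this code step by step.

Initialize: s = 10
Entering loop: for i in range(4):

After execution: s = 52
52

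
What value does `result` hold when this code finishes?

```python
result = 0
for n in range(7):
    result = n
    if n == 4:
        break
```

Let's trace through this code step by step.

Initialize: result = 0
Entering loop: for n in range(7):

After execution: result = 4
4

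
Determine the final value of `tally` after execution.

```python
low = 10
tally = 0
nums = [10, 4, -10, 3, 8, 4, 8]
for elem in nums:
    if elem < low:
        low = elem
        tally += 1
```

Let's trace through this code step by step.

Initialize: low = 10
Initialize: tally = 0
Initialize: nums = [10, 4, -10, 3, 8, 4, 8]
Entering loop: for elem in nums:

After execution: tally = 2
2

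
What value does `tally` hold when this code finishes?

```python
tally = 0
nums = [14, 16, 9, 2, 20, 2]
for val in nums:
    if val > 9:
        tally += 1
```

Let's trace through this code step by step.

Initialize: tally = 0
Initialize: nums = [14, 16, 9, 2, 20, 2]
Entering loop: for val in nums:

After execution: tally = 3
3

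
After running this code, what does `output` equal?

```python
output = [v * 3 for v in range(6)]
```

Let's trace through this code step by step.

Initialize: output = [v * 3 for v in range(6)]

After execution: output = [0, 3, 6, 9, 12, 15]
[0, 3, 6, 9, 12, 15]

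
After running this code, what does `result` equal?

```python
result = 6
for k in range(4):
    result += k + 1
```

Let's trace through this code step by step.

Initialize: result = 6
Entering loop: for k in range(4):

After execution: result = 16
16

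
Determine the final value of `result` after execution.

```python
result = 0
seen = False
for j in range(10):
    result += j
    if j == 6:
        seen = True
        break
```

Let's trace through this code step by step.

Initialize: result = 0
Initialize: seen = False
Entering loop: for j in range(10):

After execution: result = 21
21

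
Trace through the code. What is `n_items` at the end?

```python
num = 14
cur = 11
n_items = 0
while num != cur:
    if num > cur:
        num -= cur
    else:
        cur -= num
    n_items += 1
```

Let's trace through this code step by step.

Initialize: num = 14
Initialize: cur = 11
Initialize: n_items = 0
Entering loop: while num != cur:

After execution: n_items = 6
6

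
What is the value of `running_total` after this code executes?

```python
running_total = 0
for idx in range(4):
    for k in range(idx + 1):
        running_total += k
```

Let's trace through this code step by step.

Initialize: running_total = 0
Entering loop: for idx in range(4):

After execution: running_total = 10
10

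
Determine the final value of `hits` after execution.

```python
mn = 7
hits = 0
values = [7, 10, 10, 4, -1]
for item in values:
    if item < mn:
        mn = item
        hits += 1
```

Let's trace through this code step by step.

Initialize: mn = 7
Initialize: hits = 0
Initialize: values = [7, 10, 10, 4, -1]
Entering loop: for item in values:

After execution: hits = 2
2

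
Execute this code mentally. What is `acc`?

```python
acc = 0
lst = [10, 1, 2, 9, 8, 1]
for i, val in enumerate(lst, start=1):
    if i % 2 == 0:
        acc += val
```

Let's trace through this code step by step.

Initialize: acc = 0
Initialize: lst = [10, 1, 2, 9, 8, 1]
Entering loop: for i, val in enumerate(lst, start=1):

After execution: acc = 11
11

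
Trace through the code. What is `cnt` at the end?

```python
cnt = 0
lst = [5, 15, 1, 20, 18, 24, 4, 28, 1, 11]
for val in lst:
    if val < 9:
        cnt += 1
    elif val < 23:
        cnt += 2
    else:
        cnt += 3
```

Let's trace through this code step by step.

Initialize: cnt = 0
Initialize: lst = [5, 15, 1, 20, 18, 24, 4, 28, 1, 11]
Entering loop: for val in lst:

After execution: cnt = 18
18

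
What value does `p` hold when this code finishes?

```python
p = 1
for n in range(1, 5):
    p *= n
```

Let's trace through this code step by step.

Initialize: p = 1
Entering loop: for n in range(1, 5):

After execution: p = 24
24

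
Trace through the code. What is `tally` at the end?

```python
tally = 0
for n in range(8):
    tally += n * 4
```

Let's trace through this code step by step.

Initialize: tally = 0
Entering loop: for n in range(8):

After execution: tally = 112
112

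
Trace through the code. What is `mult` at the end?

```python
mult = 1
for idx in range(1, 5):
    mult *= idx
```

Let's trace through this code step by step.

Initialize: mult = 1
Entering loop: for idx in range(1, 5):

After execution: mult = 24
24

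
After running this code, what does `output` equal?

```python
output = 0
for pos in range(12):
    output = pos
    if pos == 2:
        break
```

Let's trace through this code step by step.

Initialize: output = 0
Entering loop: for pos in range(12):

After execution: output = 2
2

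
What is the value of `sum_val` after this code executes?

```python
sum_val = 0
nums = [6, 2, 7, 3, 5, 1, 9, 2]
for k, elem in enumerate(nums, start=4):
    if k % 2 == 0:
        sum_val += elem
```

Let's trace through this code step by step.

Initialize: sum_val = 0
Initialize: nums = [6, 2, 7, 3, 5, 1, 9, 2]
Entering loop: for k, elem in enumerate(nums, start=4):

After execution: sum_val = 27
27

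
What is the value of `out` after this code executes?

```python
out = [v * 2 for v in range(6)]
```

Let's trace through this code step by step.

Initialize: out = [v * 2 for v in range(6)]

After execution: out = [0, 2, 4, 6, 8, 10]
[0, 2, 4, 6, 8, 10]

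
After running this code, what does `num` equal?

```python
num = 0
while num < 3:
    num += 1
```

Let's trace through this code step by step.

Initialize: num = 0
Entering loop: while num < 3:

After execution: num = 3
3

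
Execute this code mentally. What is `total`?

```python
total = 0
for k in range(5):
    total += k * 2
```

Let's trace through this code step by step.

Initialize: total = 0
Entering loop: for k in range(5):

After execution: total = 20
20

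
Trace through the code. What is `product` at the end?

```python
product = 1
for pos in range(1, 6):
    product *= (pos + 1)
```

Let's trace through this code step by step.

Initialize: product = 1
Entering loop: for pos in range(1, 6):

After execution: product = 720
720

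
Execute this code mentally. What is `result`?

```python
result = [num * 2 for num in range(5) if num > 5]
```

Let's trace through this code step by step.

Initialize: result = [num * 2 for num in range(5) if num > 5]

After execution: result = []
[]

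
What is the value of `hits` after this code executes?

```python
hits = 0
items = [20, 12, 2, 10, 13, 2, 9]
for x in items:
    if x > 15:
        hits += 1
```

Let's trace through this code step by step.

Initialize: hits = 0
Initialize: items = [20, 12, 2, 10, 13, 2, 9]
Entering loop: for x in items:

After execution: hits = 1
1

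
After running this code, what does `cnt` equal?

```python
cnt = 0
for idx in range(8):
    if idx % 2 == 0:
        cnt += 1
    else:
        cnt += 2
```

Let's trace through this code step by step.

Initialize: cnt = 0
Entering loop: for idx in range(8):

After execution: cnt = 12
12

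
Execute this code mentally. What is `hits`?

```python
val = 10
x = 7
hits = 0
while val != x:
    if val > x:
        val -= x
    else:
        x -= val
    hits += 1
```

Let's trace through this code step by step.

Initialize: val = 10
Initialize: x = 7
Initialize: hits = 0
Entering loop: while val != x:

After execution: hits = 5
5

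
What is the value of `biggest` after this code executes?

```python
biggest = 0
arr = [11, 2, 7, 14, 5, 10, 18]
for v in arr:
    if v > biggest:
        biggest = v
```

Let's trace through this code step by step.

Initialize: biggest = 0
Initialize: arr = [11, 2, 7, 14, 5, 10, 18]
Entering loop: for v in arr:

After execution: biggest = 18
18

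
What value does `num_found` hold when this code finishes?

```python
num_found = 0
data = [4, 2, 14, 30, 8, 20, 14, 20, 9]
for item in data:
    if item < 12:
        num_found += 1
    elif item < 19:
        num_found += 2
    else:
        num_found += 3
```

Let's trace through this code step by step.

Initialize: num_found = 0
Initialize: data = [4, 2, 14, 30, 8, 20, 14, 20, 9]
Entering loop: for item in data:

After execution: num_found = 17
17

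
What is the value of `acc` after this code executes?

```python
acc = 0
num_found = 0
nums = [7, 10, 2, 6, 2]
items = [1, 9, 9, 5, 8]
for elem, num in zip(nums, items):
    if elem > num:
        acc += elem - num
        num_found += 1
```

Let's trace through this code step by step.

Initialize: acc = 0
Initialize: num_found = 0
Initialize: nums = [7, 10, 2, 6, 2]
Initialize: items = [1, 9, 9, 5, 8]
Entering loop: for elem, num in zip(nums, items):

After execution: acc = 8
8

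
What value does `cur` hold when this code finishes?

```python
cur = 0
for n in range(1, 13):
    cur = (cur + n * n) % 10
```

Let's trace through this code step by step.

Initialize: cur = 0
Entering loop: for n in range(1, 13):

After execution: cur = 0
0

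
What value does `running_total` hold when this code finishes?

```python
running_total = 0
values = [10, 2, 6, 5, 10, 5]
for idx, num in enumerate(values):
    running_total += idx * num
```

Let's trace through this code step by step.

Initialize: running_total = 0
Initialize: values = [10, 2, 6, 5, 10, 5]
Entering loop: for idx, num in enumerate(values):

After execution: running_total = 94
94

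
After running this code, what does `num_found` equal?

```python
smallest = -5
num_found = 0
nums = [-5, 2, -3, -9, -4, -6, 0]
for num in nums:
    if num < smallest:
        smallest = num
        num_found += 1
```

Let's trace through this code step by step.

Initialize: smallest = -5
Initialize: num_found = 0
Initialize: nums = [-5, 2, -3, -9, -4, -6, 0]
Entering loop: for num in nums:

After execution: num_found = 1
1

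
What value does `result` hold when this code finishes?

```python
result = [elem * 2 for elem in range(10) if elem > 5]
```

Let's trace through this code step by step.

Initialize: result = [elem * 2 for elem in range(10) if elem > 5]

After execution: result = [12, 14, 16, 18]
[12, 14, 16, 18]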